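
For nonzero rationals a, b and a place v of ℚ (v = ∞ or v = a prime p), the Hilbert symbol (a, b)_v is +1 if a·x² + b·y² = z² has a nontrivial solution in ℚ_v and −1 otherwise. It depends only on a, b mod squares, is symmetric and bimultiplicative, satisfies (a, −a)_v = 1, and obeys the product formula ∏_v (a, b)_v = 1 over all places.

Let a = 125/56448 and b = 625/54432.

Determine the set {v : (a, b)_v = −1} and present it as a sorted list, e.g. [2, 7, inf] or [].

(a, b) ≡ (10, 42) mod (ℚ^×)²; places V = {2, 3, 5, 7, ∞}.
(a,b)_2: α=-7, β=-5; u≡5, v≡5 (mod 8); ε(u)ε(v)=0·0, αω(v)=-7·1, βω(u)=-5·1; sum ≡ 0  ⇒  +1.
(a,b)_5: α=3, u≡2; β=4, v≡3 (mod 5); (2|5)=-1, (3|5)=-1; sign (−1)^0·-1^4·-1^3 = -1.
(a,b)_7: α=-2, u≡5; β=-1, v≡5 (mod 7); (5|7)=-1, (5|7)=-1; sign (−1)^0·-1^-1·-1^-2 = -1.
(a,b)_∞: sgn(10)=+, sgn(42)=+, so +1.
(a,b)_3: α=-2, u≡1; β=-5, v≡2 (mod 3); (1|3)=+1, (2|3)=-1; sign (−1)^0·+1^-5·-1^-2 = +1.
|Ram(10, 42)| = 2, even; anisotropic at {5, 7}.

[5, 7]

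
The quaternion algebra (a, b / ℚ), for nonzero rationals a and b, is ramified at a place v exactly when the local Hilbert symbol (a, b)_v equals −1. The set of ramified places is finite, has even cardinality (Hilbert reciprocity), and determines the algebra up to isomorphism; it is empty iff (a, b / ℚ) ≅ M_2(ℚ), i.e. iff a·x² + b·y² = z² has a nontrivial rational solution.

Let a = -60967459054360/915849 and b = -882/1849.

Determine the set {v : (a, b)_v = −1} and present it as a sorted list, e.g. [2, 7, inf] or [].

Mod squares: a ≡ -7179910, b ≡ -2. Check v ∈ {∞, 2, 3, 5, 7, 11, 19, 23, 29, 31, 43, 47, 53}.
v=31: a=31^3·(≡13), b=31^0·(≡21) mod 31; (13|31)=-1, (21|31)=-1; (−1)^{3·0·15}·(-1)^0·(-1)^3 = -1.
v=53: a=53^1·(≡41), b=53^0·(≡41) mod 53; (41|53)=-1, (41|53)=-1; (−1)^{1·0·26}·(-1)^0·(-1)^1 = -1.
v=29: a=29^-2·(≡14), b=29^0·(≡10) mod 29; (14|29)=-1, (10|29)=-1; (−1)^{-2·0·14}·(-1)^0·(-1)^-2 = +1.
v=23: a=23^1·(≡8), b=23^0·(≡17) mod 23; (8|23)=+1, (17|23)=-1; (−1)^{1·0·11}·(+1)^0·(-1)^1 = -1.
v=5: a=5^1·(≡2), b=5^0·(≡2) mod 5; (2|5)=-1, (2|5)=-1; (−1)^{1·0·2}·(-1)^0·(-1)^1 = -1.
v=11: a=11^-2·(≡10), b=11^0·(≡9) mod 11; (10|11)=-1, (9|11)=+1; (−1)^{-2·0·5}·(-1)^0·(+1)^-2 = +1.
v=43: a=43^0·(≡6), b=43^-2·(≡21) mod 43; (6|43)=+1, (21|43)=+1; (−1)^{0·-2·21}·(+1)^-2·(+1)^0 = +1.
v=∞: -7179910 < 0 and -2 < 0  ⇒  (a,b)_∞ = -1.
v=3: a=3^-2·(≡2), b=3^2·(≡1) mod 3; (2|3)=-1, (1|3)=+1; (−1)^{-2·2·1}·(-1)^2·(+1)^-2 = +1.
v=7: a=7^0·(≡4), b=7^2·(≡3) mod 7; (4|7)=+1, (3|7)=-1; (−1)^{0·2·3}·(+1)^2·(-1)^0 = +1.
v=19: a=19^1·(≡1), b=19^0·(≡5) mod 19; (1|19)=+1, (5|19)=+1; (−1)^{1·0·9}·(+1)^0·(+1)^1 = +1.
v=47: a=47^2·(≡23), b=47^0·(≡33) mod 47; (23|47)=-1, (33|47)=-1; (−1)^{2·0·23}·(-1)^0·(-1)^2 = +1.
v=2: v_2(a)=3, v_2(b)=1; units ≡ 5, 7 (mod 8); ε·ε+αω+βω = 0·1+3·0+1·1 ≡ 1  ⇒  (a,b)_2 = -1.
(-7179910, -2 / ℚ) ramifies at {2, 5, 23, 31, 53, ∞}: a division algebra.

[2, 5, 23, 31, 53, inf]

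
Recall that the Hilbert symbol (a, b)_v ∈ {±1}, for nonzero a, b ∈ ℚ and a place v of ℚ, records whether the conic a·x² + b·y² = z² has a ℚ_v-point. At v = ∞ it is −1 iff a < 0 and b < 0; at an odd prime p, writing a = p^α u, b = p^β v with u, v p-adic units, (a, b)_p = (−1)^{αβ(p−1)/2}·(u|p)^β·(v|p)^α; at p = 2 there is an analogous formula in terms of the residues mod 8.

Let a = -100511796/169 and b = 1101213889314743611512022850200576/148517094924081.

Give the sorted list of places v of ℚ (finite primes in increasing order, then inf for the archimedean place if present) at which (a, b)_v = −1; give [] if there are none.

[7, 11, 29, 31]

(a, b) ≡ (-207669, 9889) mod (ℚ^×)²; places V = {2, 3, 7, 11, 13, 19, 23, 29, 31, 37, 43, ∞}.
(a,b)_37: α=0, u≡7; β=2, v≡26 (mod 37); (7|37)=+1, (26|37)=+1; sign (−1)^0·+1^2·+1^0 = +1.
(a,b)_13: α=-2, u≡5; β=-6, v≡3 (mod 13); (5|13)=-1, (3|13)=+1; sign (−1)^0·-1^-6·+1^-2 = +1.
(a,b)_2: α=2, β=10; u≡3, v≡1 (mod 8); ε(u)ε(v)=1·0, αω(v)=2·0, βω(u)=10·1; sum ≡ 0  ⇒  +1.
(a,b)_19: α=0, u≡5; β=2, v≡6 (mod 19); (5|19)=+1, (6|19)=+1; sign (−1)^0·+1^2·+1^0 = +1.
(a,b)_3: α=1, u≡2; β=-2, v≡1 (mod 3); (2|3)=-1, (1|3)=+1; sign (−1)^0·-1^-2·+1^1 = +1.
(a,b)_29: α=1, u≡21; β=3, v≡7 (mod 29); (21|29)=-1, (7|29)=+1; sign (−1)^0·-1^3·+1^1 = -1.
(a,b)_31: α=1, u≡7; β=3, v≡10 (mod 31); (7|31)=+1, (10|31)=+1; sign (−1)^1·+1^3·+1^1 = -1.
(a,b)_11: α=3, u≡8; β=9, v≡10 (mod 11); (8|11)=-1, (10|11)=-1; sign (−1)^1·-1^9·-1^3 = -1.
(a,b)_23: α=0, u≡17; β=2, v≡11 (mod 23); (17|23)=-1, (11|23)=-1; sign (−1)^0·-1^2·-1^0 = +1.
(a,b)_∞: sgn(-207669)=−, sgn(9889)=+, so +1.
(a,b)_7: α=1, u≡6; β=4, v≡6 (mod 7); (6|7)=-1, (6|7)=-1; sign (−1)^0·-1^4·-1^1 = -1.
(a,b)_43: α=0, u≡9; β=-4, v≡8 (mod 43); (9|43)=+1, (8|43)=-1; sign (−1)^0·+1^-4·-1^0 = +1.
(-207669, 9889 / ℚ) ramifies at {7, 11, 29, 31}: a division algebra.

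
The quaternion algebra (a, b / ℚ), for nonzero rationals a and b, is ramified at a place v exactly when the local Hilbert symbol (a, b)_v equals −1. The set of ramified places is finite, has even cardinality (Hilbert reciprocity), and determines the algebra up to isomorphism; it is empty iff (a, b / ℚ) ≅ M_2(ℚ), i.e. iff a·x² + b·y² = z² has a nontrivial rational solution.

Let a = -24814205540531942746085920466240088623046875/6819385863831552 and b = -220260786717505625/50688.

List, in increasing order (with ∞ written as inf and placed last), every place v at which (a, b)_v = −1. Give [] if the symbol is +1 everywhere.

(a, b) ≡ (-3094, -124982) mod (ℚ^×)²; places V = {2, 3, 5, 7, 11, 13, 17, 19, 23, ∞}.
(a,b)_2: α=-33, β=-9; u≡5, v≡5 (mod 8); ε(u)ε(v)=0·0, αω(v)=-33·1, βω(u)=-9·1; sum ≡ 0  ⇒  +1.
(a,b)_7: α=9, u≡6; β=4, v≡6 (mod 7); (6|7)=-1, (6|7)=-1; sign (−1)^0·-1^4·-1^9 = -1.
(a,b)_11: α=-2, u≡7; β=-1, v≡3 (mod 11); (7|11)=-1, (3|11)=+1; sign (−1)^0·-1^-1·+1^-2 = -1.
(a,b)_17: α=5, u≡10; β=2, v≡16 (mod 17); (10|17)=-1, (16|17)=+1; sign (−1)^0·-1^2·+1^5 = +1.
(a,b)_19: α=2, u≡12; β=1, v≡2 (mod 19); (12|19)=-1, (2|19)=-1; sign (−1)^0·-1^1·-1^2 = -1.
(a,b)_23: α=8, u≡21; β=3, v≡19 (mod 23); (21|23)=-1, (19|23)=-1; sign (−1)^0·-1^3·-1^8 = -1.
(a,b)_∞: sgn(-3094)=−, sgn(-124982)=−, so -1.
(a,b)_3: α=-8, u≡2; β=-2, v≡1 (mod 3); (2|3)=-1, (1|3)=+1; sign (−1)^0·-1^-2·+1^-8 = +1.
(a,b)_5: α=12, u≡1; β=4, v≡2 (mod 5); (1|5)=+1, (2|5)=-1; sign (−1)^0·+1^4·-1^12 = +1.
(a,b)_13: α=7, u≡12; β=3, v≡6 (mod 13); (12|13)=+1, (6|13)=-1; sign (−1)^0·+1^3·-1^7 = -1.
|Ram(-3094, -124982)| = 6, even; anisotropic at {7, 11, 13, 19, 23, ∞}.

[7, 11, 13, 19, 23, inf]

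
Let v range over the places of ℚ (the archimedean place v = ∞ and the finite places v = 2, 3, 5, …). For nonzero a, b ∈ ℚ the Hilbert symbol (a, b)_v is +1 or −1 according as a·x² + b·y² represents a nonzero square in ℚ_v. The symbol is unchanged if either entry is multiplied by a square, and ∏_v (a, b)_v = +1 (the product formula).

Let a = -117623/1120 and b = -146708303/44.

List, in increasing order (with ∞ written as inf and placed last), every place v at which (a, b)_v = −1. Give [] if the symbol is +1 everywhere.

[5, 7, 11, 29, 43, inf]

Mod squares: a ≡ -28490, b ≡ -13717. Check v ∈ {∞, 2, 5, 7, 11, 17, 29, 37, 43}.
v=29: a=29^0·(≡21), b=29^1·(≡25) mod 29; (21|29)=-1, (25|29)=+1; (−1)^{0·1·14}·(-1)^1·(+1)^0 = -1.
v=2: v_2(a)=-5, v_2(b)=-2; units ≡ 3, 3 (mod 8); ε·ε+αω+βω = 1·1+-5·1+-2·1 ≡ 0  ⇒  (a,b)_2 = +1.
v=7: a=7^-1·(≡2), b=7^6·(≡3) mod 7; (2|7)=+1, (3|7)=-1; (−1)^{-1·6·3}·(+1)^6·(-1)^-1 = -1.
v=5: a=5^-1·(≡3), b=5^0·(≡3) mod 5; (3|5)=-1, (3|5)=-1; (−1)^{-1·0·2}·(-1)^0·(-1)^-1 = -1.
v=17: a=17^2·(≡8), b=17^0·(≡15) mod 17; (8|17)=+1, (15|17)=+1; (−1)^{2·0·8}·(+1)^0·(+1)^2 = +1.
v=∞: -28490 < 0 and -13717 < 0  ⇒  (a,b)_∞ = -1.
v=11: a=11^1·(≡6), b=11^-1·(≡7) mod 11; (6|11)=-1, (7|11)=-1; (−1)^{1·-1·5}·(-1)^-1·(-1)^1 = -1.
v=43: a=43^0·(≡34), b=43^1·(≡14) mod 43; (34|43)=-1, (14|43)=+1; (−1)^{0·1·21}·(-1)^1·(+1)^0 = -1.
v=37: a=37^1·(≡4), b=37^0·(≡25) mod 37; (4|37)=+1, (25|37)=+1; (−1)^{1·0·18}·(+1)^0·(+1)^1 = +1.
|Ram(-28490, -13717)| = 6, even; anisotropic at {5, 7, 11, 29, 43, ∞}.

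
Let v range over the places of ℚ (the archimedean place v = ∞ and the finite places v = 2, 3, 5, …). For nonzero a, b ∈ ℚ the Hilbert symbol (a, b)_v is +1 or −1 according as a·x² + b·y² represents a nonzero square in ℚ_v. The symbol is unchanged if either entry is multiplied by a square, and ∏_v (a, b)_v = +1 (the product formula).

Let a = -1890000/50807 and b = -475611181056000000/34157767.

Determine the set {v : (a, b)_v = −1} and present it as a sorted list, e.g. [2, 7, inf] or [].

Mod squares: a ≡ -483, b ≡ -77. Check v ∈ {∞, 2, 3, 5, 7, 11, 19, 23, 47}.
v=5: a=5^4·(≡3), b=5^6·(≡3) mod 5; (3|5)=-1, (3|5)=-1; (−1)^{4·6·2}·(-1)^6·(-1)^4 = +1.
v=7: a=7^1·(≡4), b=7^-1·(≡5) mod 7; (4|7)=+1, (5|7)=-1; (−1)^{1·-1·3}·(+1)^-1·(-1)^1 = +1.
v=23: a=23^-1·(≡2), b=23^0·(≡21) mod 23; (2|23)=+1, (21|23)=-1; (−1)^{-1·0·11}·(+1)^0·(-1)^-1 = -1.
v=19: a=19^0·(≡6), b=19^4·(≡13) mod 19; (6|19)=+1, (13|19)=-1; (−1)^{0·4·9}·(+1)^4·(-1)^0 = +1.
v=2: v_2(a)=4, v_2(b)=18; units ≡ 5, 3 (mod 8); ε·ε+αω+βω = 0·1+4·1+18·1 ≡ 0  ⇒  (a,b)_2 = +1.
v=∞: -483 < 0 and -77 < 0  ⇒  (a,b)_∞ = -1.
v=47: a=47^-2·(≡25), b=47^-4·(≡4) mod 47; (25|47)=+1, (4|47)=+1; (−1)^{-2·-4·23}·(+1)^-4·(+1)^-2 = +1.
v=11: a=11^0·(≡1), b=11^1·(≡4) mod 11; (1|11)=+1, (4|11)=+1; (−1)^{0·1·5}·(+1)^1·(+1)^0 = +1.
v=3: a=3^3·(≡1), b=3^4·(≡1) mod 3; (1|3)=+1, (1|3)=+1; (−1)^{3·4·1}·(+1)^4·(+1)^3 = +1.
Ram(-483, -77) = {23, ∞}; no ℚ_23-point on the conic.

[23, inf]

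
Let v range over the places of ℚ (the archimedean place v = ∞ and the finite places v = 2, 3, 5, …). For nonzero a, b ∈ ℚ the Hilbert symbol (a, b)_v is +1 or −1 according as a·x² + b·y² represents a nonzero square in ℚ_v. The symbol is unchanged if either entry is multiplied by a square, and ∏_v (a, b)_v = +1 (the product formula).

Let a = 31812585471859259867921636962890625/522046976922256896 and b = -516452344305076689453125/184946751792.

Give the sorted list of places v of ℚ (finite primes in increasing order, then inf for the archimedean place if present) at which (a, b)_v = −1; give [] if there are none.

(a, b) ≡ (19050486, -4551) mod (ℚ^×)²; places V = {2, 3, 5, 7, 11, 13, 19, 23, 31, 37, 41, ∞}.
(a,b)_23: α=3, u≡16; β=2, v≡18 (mod 23); (16|23)=+1, (18|23)=+1; sign (−1)^0·+1^2·+1^3 = +1.
(a,b)_37: α=1, u≡23; β=1, v≡21 (mod 37); (23|37)=-1, (21|37)=+1; sign (−1)^0·-1^1·+1^1 = -1.
(a,b)_3: α=-13, u≡2; β=-7, v≡1 (mod 3); (2|3)=-1, (1|3)=+1; sign (−1)^1·-1^-7·+1^-13 = +1.
(a,b)_11: α=-6, u≡1; β=-4, v≡3 (mod 11); (1|11)=+1, (3|11)=+1; sign (−1)^0·+1^-4·+1^-6 = +1.
(a,b)_5: α=14, u≡1; β=10, v≡1 (mod 5); (1|5)=+1, (1|5)=+1; sign (−1)^0·+1^10·+1^14 = +1.
(a,b)_7: α=7, u≡5; β=4, v≡5 (mod 7); (5|7)=-1, (5|7)=-1; sign (−1)^0·-1^4·-1^7 = -1.
(a,b)_2: α=-9, β=-4; u≡3, v≡1 (mod 8); ε(u)ε(v)=1·0, αω(v)=-9·0, βω(u)=-4·1; sum ≡ 0  ⇒  +1.
(a,b)_41: α=1, u≡11; β=1, v≡6 (mod 41); (11|41)=-1, (6|41)=-1; sign (−1)^0·-1^1·-1^1 = +1.
(a,b)_31: α=4, u≡16; β=2, v≡15 (mod 31); (16|31)=+1, (15|31)=-1; sign (−1)^0·+1^2·-1^4 = +1.
(a,b)_∞: sgn(19050486)=+, sgn(-4551)=−, so +1.
(a,b)_13: α=5, u≡9; β=4, v≡9 (mod 13); (9|13)=+1, (9|13)=+1; sign (−1)^0·+1^4·+1^5 = +1.
(a,b)_19: α=-2, u≡8; β=-2, v≡1 (mod 19); (8|19)=-1, (1|19)=+1; sign (−1)^0·-1^-2·+1^-2 = +1.
|Ram(19050486, -4551)| = 2, even; anisotropic at {7, 37}.

[7, 37]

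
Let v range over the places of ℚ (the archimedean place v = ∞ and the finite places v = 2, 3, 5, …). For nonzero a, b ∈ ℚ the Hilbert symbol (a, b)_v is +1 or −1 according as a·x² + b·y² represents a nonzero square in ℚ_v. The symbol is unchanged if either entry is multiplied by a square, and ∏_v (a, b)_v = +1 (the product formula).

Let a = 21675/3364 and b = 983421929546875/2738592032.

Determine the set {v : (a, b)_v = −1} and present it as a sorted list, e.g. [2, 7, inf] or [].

(a, b) ≡ (3, 182) mod (ℚ^×)²; places V = {2, 3, 5, 7, 11, 13, 17, 29, ∞}.
(a,b)_17: α=2, u≡5; β=4, v≡10 (mod 17); (5|17)=-1, (10|17)=-1; sign (−1)^0·-1^4·-1^2 = +1.
(a,b)_3: α=1, u≡1; β=0, v≡2 (mod 3); (1|3)=+1, (2|3)=-1; sign (−1)^0·+1^0·-1^1 = -1.
(a,b)_29: α=-2, u≡3; β=-4, v≡15 (mod 29); (3|29)=-1, (15|29)=-1; sign (−1)^0·-1^-4·-1^-2 = +1.
(a,b)_7: α=0, u≡6; β=3, v≡3 (mod 7); (6|7)=-1, (3|7)=-1; sign (−1)^0·-1^3·-1^0 = -1.
(a,b)_5: α=2, u≡3; β=6, v≡3 (mod 5); (3|5)=-1, (3|5)=-1; sign (−1)^0·-1^6·-1^2 = +1.
(a,b)_11: α=0, u≡3; β=-2, v≡2 (mod 11); (3|11)=+1, (2|11)=-1; sign (−1)^0·+1^-2·-1^0 = +1.
(a,b)_2: α=-2, β=-5; u≡3, v≡3 (mod 8); ε(u)ε(v)=1·1, αω(v)=-2·1, βω(u)=-5·1; sum ≡ 0  ⇒  +1.
(a,b)_13: α=0, u≡3; β=3, v≡1 (mod 13); (3|13)=+1, (1|13)=+1; sign (−1)^0·+1^3·+1^0 = +1.
(a,b)_∞: sgn(3)=+, sgn(182)=+, so +1.
Ram(3, 182) = {3, 7}; no ℚ_3-point on the conic.

[3, 7]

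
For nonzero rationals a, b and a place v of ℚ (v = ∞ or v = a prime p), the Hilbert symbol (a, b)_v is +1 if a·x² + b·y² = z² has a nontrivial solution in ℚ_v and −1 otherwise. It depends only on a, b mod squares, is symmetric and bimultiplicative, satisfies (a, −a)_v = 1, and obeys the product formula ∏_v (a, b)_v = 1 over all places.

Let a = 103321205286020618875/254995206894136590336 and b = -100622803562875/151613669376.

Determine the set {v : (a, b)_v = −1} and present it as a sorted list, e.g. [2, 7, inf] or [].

(a, b) ≡ (32395, -2635) mod (ℚ^×)²; places V = {2, 3, 5, 7, 11, 13, 17, 19, 31, ∞}.
(a,b)_13: α=-10, u≡10; β=-4, v≡12 (mod 13); (10|13)=+1, (12|13)=+1; sign (−1)^0·+1^-4·+1^-10 = +1.
(a,b)_31: α=1, u≡24; β=1, v≡19 (mod 31); (24|31)=-1, (19|31)=+1; sign (−1)^1·-1^1·+1^1 = +1.
(a,b)_19: α=3, u≡2; β=2, v≡9 (mod 19); (2|19)=-1, (9|19)=+1; sign (−1)^0·-1^2·+1^3 = +1.
(a,b)_2: α=-22, β=-16; u≡3, v≡5 (mod 8); ε(u)ε(v)=1·0, αω(v)=-22·1, βω(u)=-16·1; sum ≡ 0  ⇒  +1.
(a,b)_∞: sgn(32395)=+, sgn(-2635)=−, so +1.
(a,b)_17: α=6, u≡3; β=3, v≡13 (mod 17); (3|17)=-1, (13|17)=+1; sign (−1)^0·-1^3·+1^6 = -1.
(a,b)_5: α=3, u≡1; β=3, v≡2 (mod 5); (1|5)=+1, (2|5)=-1; sign (−1)^0·+1^3·-1^3 = -1.
(a,b)_11: α=5, u≡6; β=4, v≡5 (mod 11); (6|11)=-1, (5|11)=+1; sign (−1)^0·-1^4·+1^5 = +1.
(a,b)_7: α=-2, u≡5; β=0, v≡1 (mod 7); (5|7)=-1, (1|7)=+1; sign (−1)^0·-1^0·+1^-2 = +1.
(a,b)_3: α=-2, u≡1; β=-4, v≡2 (mod 3); (1|3)=+1, (2|3)=-1; sign (−1)^0·+1^-4·-1^-2 = +1.
(32395, -2635 / ℚ) ramifies at {5, 17}: a division algebra.

[5, 17]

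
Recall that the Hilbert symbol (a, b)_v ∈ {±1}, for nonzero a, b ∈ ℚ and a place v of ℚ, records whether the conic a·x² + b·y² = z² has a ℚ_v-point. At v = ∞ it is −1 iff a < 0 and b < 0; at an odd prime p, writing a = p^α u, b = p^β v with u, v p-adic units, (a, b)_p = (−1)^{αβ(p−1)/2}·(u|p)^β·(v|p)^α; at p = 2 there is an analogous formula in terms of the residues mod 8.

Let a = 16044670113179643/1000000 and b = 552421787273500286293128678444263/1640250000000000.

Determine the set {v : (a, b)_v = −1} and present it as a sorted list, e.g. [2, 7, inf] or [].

[2, 37]

(a, b) ≡ (20387, 23) mod (ℚ^×)²; places V = {2, 3, 5, 13, 17, 19, 23, 29, 37, 43, ∞}.
(a,b)_13: α=2, u≡9; β=6, v≡9 (mod 13); (9|13)=+1, (9|13)=+1; sign (−1)^0·+1^6·+1^2 = +1.
(a,b)_23: α=4, u≡6; β=11, v≡2 (mod 23); (6|23)=+1, (2|23)=+1; sign (−1)^0·+1^11·+1^4 = +1.
(a,b)_37: α=1, u≡12; β=2, v≡17 (mod 37); (12|37)=+1, (17|37)=-1; sign (−1)^0·+1^2·-1^1 = -1.
(a,b)_19: α=1, u≡1; β=2, v≡5 (mod 19); (1|19)=+1, (5|19)=+1; sign (−1)^0·+1^2·+1^1 = +1.
(a,b)_∞: sgn(20387)=+, sgn(23)=+, so +1.
(a,b)_43: α=2, u≡30; β=0, v≡1 (mod 43); (30|43)=-1, (1|43)=+1; sign (−1)^0·-1^0·+1^2 = +1.
(a,b)_3: α=2, u≡2; β=-8, v≡2 (mod 3); (2|3)=-1, (2|3)=-1; sign (−1)^0·-1^-8·-1^2 = +1.
(a,b)_17: α=0, u≡13; β=2, v≡5 (mod 17); (13|17)=+1, (5|17)=-1; sign (−1)^0·+1^2·-1^0 = +1.
(a,b)_2: α=-6, β=-10; u≡3, v≡7 (mod 8); ε(u)ε(v)=1·1, αω(v)=-6·0, βω(u)=-10·1; sum ≡ 1  ⇒  -1.
(a,b)_29: α=1, u≡22; β=2, v≡20 (mod 29); (22|29)=+1, (20|29)=+1; sign (−1)^0·+1^2·+1^1 = +1.
(a,b)_5: α=-6, u≡2; β=-12, v≡2 (mod 5); (2|5)=-1, (2|5)=-1; sign (−1)^0·-1^-12·-1^-6 = +1.
|Ram(20387, 23)| = 2, even; anisotropic at {2, 37}.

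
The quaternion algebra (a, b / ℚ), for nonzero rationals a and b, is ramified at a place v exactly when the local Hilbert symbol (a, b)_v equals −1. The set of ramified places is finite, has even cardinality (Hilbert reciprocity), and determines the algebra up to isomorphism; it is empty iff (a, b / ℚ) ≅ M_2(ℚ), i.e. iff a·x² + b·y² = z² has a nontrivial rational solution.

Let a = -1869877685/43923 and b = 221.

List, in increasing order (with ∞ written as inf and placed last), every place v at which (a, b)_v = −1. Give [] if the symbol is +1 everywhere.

[3, 13, 17, 19]

(a, b) ≡ (-114855, 221) mod (ℚ^×)²; places V = {2, 3, 5, 11, 13, 17, 19, 31, ∞}.
(a,b)_5: α=1, u≡1; β=0, v≡1 (mod 5); (1|5)=+1, (1|5)=+1; sign (−1)^0·+1^0·+1^1 = +1.
(a,b)_13: α=3, u≡2; β=1, v≡4 (mod 13); (2|13)=-1, (4|13)=+1; sign (−1)^0·-1^1·+1^3 = -1.
(a,b)_∞: sgn(-114855)=−, sgn(221)=+, so +1.
(a,b)_17: α=2, u≡10; β=1, v≡13 (mod 17); (10|17)=-1, (13|17)=+1; sign (−1)^0·-1^1·+1^2 = -1.
(a,b)_3: α=-1, u≡1; β=0, v≡2 (mod 3); (1|3)=+1, (2|3)=-1; sign (−1)^0·+1^0·-1^-1 = -1.
(a,b)_11: α=-4, u≡2; β=0, v≡1 (mod 11); (2|11)=-1, (1|11)=+1; sign (−1)^0·-1^0·+1^-4 = +1.
(a,b)_2: α=0, β=0; u≡1, v≡5 (mod 8); ε(u)ε(v)=0·0, αω(v)=0·1, βω(u)=0·0; sum ≡ 0  ⇒  +1.
(a,b)_31: α=1, u≡11; β=0, v≡4 (mod 31); (11|31)=-1, (4|31)=+1; sign (−1)^0·-1^0·+1^1 = +1.
(a,b)_19: α=1, u≡6; β=0, v≡12 (mod 19); (6|19)=+1, (12|19)=-1; sign (−1)^0·+1^0·-1^1 = -1.
(-114855, 221 / ℚ) ramifies at {3, 13, 17, 19}: a division algebra.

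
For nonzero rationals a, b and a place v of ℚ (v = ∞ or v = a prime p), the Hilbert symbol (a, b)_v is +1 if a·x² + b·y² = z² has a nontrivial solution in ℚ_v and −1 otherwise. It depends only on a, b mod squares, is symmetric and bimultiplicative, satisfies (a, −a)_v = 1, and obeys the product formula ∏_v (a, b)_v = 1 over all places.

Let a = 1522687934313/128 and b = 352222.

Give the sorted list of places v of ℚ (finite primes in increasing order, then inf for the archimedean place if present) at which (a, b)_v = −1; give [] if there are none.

[7, 19, 23, 31]

(a, b) ≡ (420546, 352222) mod (ℚ^×)²; places V = {2, 3, 7, 13, 17, 19, 23, 31, ∞}.
(a,b)_3: α=5, u≡1; β=0, v≡1 (mod 3); (1|3)=+1, (1|3)=+1; sign (−1)^0·+1^0·+1^5 = +1.
(a,b)_19: α=1, u≡3; β=1, v≡13 (mod 19); (3|19)=-1, (13|19)=-1; sign (−1)^1·-1^1·-1^1 = -1.
(a,b)_17: α=1, u≡7; β=0, v≡16 (mod 17); (7|17)=-1, (16|17)=+1; sign (−1)^0·-1^0·+1^1 = +1.
(a,b)_31: α=1, u≡8; β=1, v≡16 (mod 31); (8|31)=+1, (16|31)=+1; sign (−1)^1·+1^1·+1^1 = -1.
(a,b)_∞: sgn(420546)=+, sgn(352222)=+, so +1.
(a,b)_7: α=1, u≡2; β=0, v≡3 (mod 7); (2|7)=+1, (3|7)=-1; sign (−1)^0·+1^0·-1^1 = -1.
(a,b)_23: α=2, u≡11; β=1, v≡19 (mod 23); (11|23)=-1, (19|23)=-1; sign (−1)^0·-1^1·-1^2 = -1.
(a,b)_13: α=2, u≡1; β=1, v≡2 (mod 13); (1|13)=+1, (2|13)=-1; sign (−1)^0·+1^1·-1^2 = +1.
(a,b)_2: α=-7, β=1; u≡1, v≡7 (mod 8); ε(u)ε(v)=0·1, αω(v)=-7·0, βω(u)=1·0; sum ≡ 0  ⇒  +1.
(420546, 352222 / ℚ) ramifies at {7, 19, 23, 31}: a division algebra.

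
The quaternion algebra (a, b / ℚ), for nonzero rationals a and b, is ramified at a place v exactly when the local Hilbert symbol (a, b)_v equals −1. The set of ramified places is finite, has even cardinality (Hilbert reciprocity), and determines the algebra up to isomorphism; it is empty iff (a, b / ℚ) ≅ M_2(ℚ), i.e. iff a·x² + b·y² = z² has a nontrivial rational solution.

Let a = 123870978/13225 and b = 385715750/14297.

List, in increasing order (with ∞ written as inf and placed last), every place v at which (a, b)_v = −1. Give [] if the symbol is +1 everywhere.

[2, 5]

(a, b) ≡ (14322, 3910) mod (ℚ^×)²; places V = {2, 3, 5, 7, 11, 17, 23, 29, 31, 37, ∞}.
(a,b)_11: α=1, u≡4; β=0, v≡3 (mod 11); (4|11)=+1, (3|11)=+1; sign (−1)^0·+1^0·+1^1 = +1.
(a,b)_17: α=0, u≡15; β=-1, v≡8 (mod 17); (15|17)=+1, (8|17)=+1; sign (−1)^0·+1^-1·+1^0 = +1.
(a,b)_7: α=1, u≡4; β=2, v≡4 (mod 7); (4|7)=+1, (4|7)=+1; sign (−1)^0·+1^2·+1^1 = +1.
(a,b)_37: α=0, u≡33; β=2, v≡12 (mod 37); (33|37)=+1, (12|37)=+1; sign (−1)^0·+1^2·+1^0 = +1.
(a,b)_∞: sgn(14322)=+, sgn(3910)=+, so +1.
(a,b)_2: α=1, β=1; u≡1, v≡3 (mod 8); ε(u)ε(v)=0·1, αω(v)=1·1, βω(u)=1·0; sum ≡ 1  ⇒  -1.
(a,b)_3: α=3, u≡1; β=0, v≡1 (mod 3); (1|3)=+1, (1|3)=+1; sign (−1)^0·+1^0·+1^3 = +1.
(a,b)_5: α=-2, u≡2; β=3, v≡3 (mod 5); (2|5)=-1, (3|5)=-1; sign (−1)^0·-1^3·-1^-2 = -1.
(a,b)_29: α=0, u≡1; β=-2, v≡7 (mod 29); (1|29)=+1, (7|29)=+1; sign (−1)^0·+1^-2·+1^0 = +1.
(a,b)_23: α=-2, u≡8; β=1, v≡12 (mod 23); (8|23)=+1, (12|23)=+1; sign (−1)^0·+1^1·+1^-2 = +1.
(a,b)_31: α=3, u≡10; β=0, v≡8 (mod 31); (10|31)=+1, (8|31)=+1; sign (−1)^0·+1^0·+1^3 = +1.
|Ram(14322, 3910)| = 2, even; anisotropic at {2, 5}.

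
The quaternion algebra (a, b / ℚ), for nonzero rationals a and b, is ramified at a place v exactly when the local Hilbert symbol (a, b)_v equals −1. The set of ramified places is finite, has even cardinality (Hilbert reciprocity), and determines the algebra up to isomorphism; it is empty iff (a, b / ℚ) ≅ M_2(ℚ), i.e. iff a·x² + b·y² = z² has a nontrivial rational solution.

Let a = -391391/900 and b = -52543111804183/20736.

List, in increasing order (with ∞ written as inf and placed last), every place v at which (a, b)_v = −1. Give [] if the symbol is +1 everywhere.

[7, 13, 17, inf]

(a, b) ≡ (-391391, -7) mod (ℚ^×)²; places V = {2, 3, 5, 7, 11, 13, 17, 23, ∞}.
(a,b)_5: α=-2, u≡4; β=0, v≡2 (mod 5); (4|5)=+1, (2|5)=-1; sign (−1)^0·+1^0·-1^-2 = +1.
(a,b)_13: α=1, u≡9; β=2, v≡8 (mod 13); (9|13)=+1, (8|13)=-1; sign (−1)^0·+1^2·-1^1 = -1.
(a,b)_17: α=1, u≡5; β=2, v≡6 (mod 17); (5|17)=-1, (6|17)=-1; sign (−1)^0·-1^2·-1^1 = -1.
(a,b)_23: α=1, u≡1; β=2, v≡12 (mod 23); (1|23)=+1, (12|23)=+1; sign (−1)^0·+1^2·+1^1 = +1.
(a,b)_2: α=-2, β=-8; u≡1, v≡1 (mod 8); ε(u)ε(v)=0·0, αω(v)=-2·0, βω(u)=-8·0; sum ≡ 0  ⇒  +1.
(a,b)_∞: sgn(-391391)=−, sgn(-7)=−, so -1.
(a,b)_7: α=1, u≡6; β=5, v≡6 (mod 7); (6|7)=-1, (6|7)=-1; sign (−1)^1·-1^5·-1^1 = -1.
(a,b)_3: α=-2, u≡1; β=-4, v≡2 (mod 3); (1|3)=+1, (2|3)=-1; sign (−1)^0·+1^-4·-1^-2 = +1.
(a,b)_11: α=1, u≡9; β=2, v≡1 (mod 11); (9|11)=+1, (1|11)=+1; sign (−1)^0·+1^2·+1^1 = +1.
(-391391, -7 / ℚ) ramifies at {7, 13, 17, ∞}: a division algebra.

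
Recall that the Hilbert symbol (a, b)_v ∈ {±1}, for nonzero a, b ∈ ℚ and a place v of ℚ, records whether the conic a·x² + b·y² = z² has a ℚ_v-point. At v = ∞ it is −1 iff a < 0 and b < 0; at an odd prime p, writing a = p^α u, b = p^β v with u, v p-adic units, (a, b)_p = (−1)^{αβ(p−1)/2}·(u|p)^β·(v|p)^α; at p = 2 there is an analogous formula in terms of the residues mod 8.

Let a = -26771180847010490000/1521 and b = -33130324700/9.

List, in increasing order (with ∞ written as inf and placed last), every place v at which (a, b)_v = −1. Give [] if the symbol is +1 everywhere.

[23, inf]

(a, b) ≡ (-41, -197087) mod (ℚ^×)²; places V = {2, 3, 5, 11, 13, 19, 23, 41, ∞}.
(a,b)_5: α=4, u≡1; β=2, v≡3 (mod 5); (1|5)=+1, (3|5)=-1; sign (−1)^0·+1^2·-1^4 = +1.
(a,b)_19: α=2, u≡9; β=1, v≡5 (mod 19); (9|19)=+1, (5|19)=+1; sign (−1)^0·+1^1·+1^2 = +1.
(a,b)_2: α=4, β=2; u≡7, v≡1 (mod 8); ε(u)ε(v)=1·0, αω(v)=4·0, βω(u)=2·0; sum ≡ 0  ⇒  +1.
(a,b)_13: α=-2, u≡8; β=0, v≡11 (mod 13); (8|13)=-1, (11|13)=-1; sign (−1)^0·-1^0·-1^-2 = +1.
(a,b)_23: α=2, u≡20; β=1, v≡5 (mod 23); (20|23)=-1, (5|23)=-1; sign (−1)^0·-1^1·-1^2 = -1.
(a,b)_11: α=2, u≡3; β=1, v≡2 (mod 11); (3|11)=+1, (2|11)=-1; sign (−1)^0·+1^1·-1^2 = +1.
(a,b)_3: α=-2, u≡1; β=-2, v≡1 (mod 3); (1|3)=+1, (1|3)=+1; sign (−1)^0·+1^-2·+1^-2 = +1.
(a,b)_∞: sgn(-41)=−, sgn(-197087)=−, so -1.
(a,b)_41: α=5, u≡18; β=3, v≡21 (mod 41); (18|41)=+1, (21|41)=+1; sign (−1)^0·+1^3·+1^5 = +1.
|Ram(-41, -197087)| = 2, even; anisotropic at {23, ∞}.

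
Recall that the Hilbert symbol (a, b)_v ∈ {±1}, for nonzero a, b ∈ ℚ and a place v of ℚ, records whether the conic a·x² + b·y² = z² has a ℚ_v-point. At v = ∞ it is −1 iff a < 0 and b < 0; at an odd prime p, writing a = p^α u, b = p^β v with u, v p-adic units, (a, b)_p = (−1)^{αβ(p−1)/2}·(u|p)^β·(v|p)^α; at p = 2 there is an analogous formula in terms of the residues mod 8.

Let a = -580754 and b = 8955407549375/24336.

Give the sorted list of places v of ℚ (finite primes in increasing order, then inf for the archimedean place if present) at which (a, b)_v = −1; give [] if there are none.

[2, 19, 23, 31, 37, 41]

(a, b) ≡ (-580754, 1011839) mod (ℚ^×)²; places V = {2, 3, 5, 7, 13, 17, 19, 23, 29, 31, 37, 41, ∞}.
(a,b)_13: α=0, u≡8; β=-2, v≡1 (mod 13); (8|13)=-1, (1|13)=+1; sign (−1)^0·-1^-2·+1^0 = +1.
(a,b)_5: α=0, u≡1; β=4, v≡4 (mod 5); (1|5)=+1, (4|5)=+1; sign (−1)^0·+1^4·+1^0 = +1.
(a,b)_31: α=1, u≡21; β=0, v≡30 (mod 31); (21|31)=-1, (30|31)=-1; sign (−1)^0·-1^0·-1^1 = -1.
(a,b)_29: α=1, u≡13; β=1, v≡5 (mod 29); (13|29)=+1, (5|29)=+1; sign (−1)^0·+1^1·+1^1 = +1.
(a,b)_23: α=0, u≡19; β=1, v≡15 (mod 23); (19|23)=-1, (15|23)=-1; sign (−1)^0·-1^1·-1^0 = -1.
(a,b)_2: α=1, β=-4; u≡7, v≡7 (mod 8); ε(u)ε(v)=1·1, αω(v)=1·0, βω(u)=-4·0; sum ≡ 1  ⇒  -1.
(a,b)_41: α=0, u≡11; β=1, v≡13 (mod 41); (11|41)=-1, (13|41)=-1; sign (−1)^0·-1^1·-1^0 = -1.
(a,b)_∞: sgn(-580754)=−, sgn(1011839)=+, so +1.
(a,b)_19: α=1, u≡5; β=0, v≡14 (mod 19); (5|19)=+1, (14|19)=-1; sign (−1)^0·+1^0·-1^1 = -1.
(a,b)_3: α=0, u≡1; β=-2, v≡2 (mod 3); (1|3)=+1, (2|3)=-1; sign (−1)^0·+1^-2·-1^0 = +1.
(a,b)_17: α=1, u≡8; β=2, v≡1 (mod 17); (8|17)=+1, (1|17)=+1; sign (−1)^0·+1^2·+1^1 = +1.
(a,b)_7: α=0, u≡1; β=2, v≡3 (mod 7); (1|7)=+1, (3|7)=-1; sign (−1)^0·+1^2·-1^0 = +1.
(a,b)_37: α=0, u≡35; β=1, v≡21 (mod 37); (35|37)=-1, (21|37)=+1; sign (−1)^0·-1^1·+1^0 = -1.
|Ram(-580754, 1011839)| = 6, even; anisotropic at {2, 19, 23, 31, 37, 41}.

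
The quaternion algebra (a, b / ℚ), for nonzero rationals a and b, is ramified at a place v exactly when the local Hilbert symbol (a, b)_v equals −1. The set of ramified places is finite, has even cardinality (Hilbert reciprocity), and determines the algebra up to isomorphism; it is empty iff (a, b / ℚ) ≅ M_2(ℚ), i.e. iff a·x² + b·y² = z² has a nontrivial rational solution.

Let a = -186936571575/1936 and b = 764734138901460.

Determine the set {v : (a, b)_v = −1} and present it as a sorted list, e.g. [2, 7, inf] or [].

Mod squares: a ≡ -494247, b ≡ 19285. Check v ∈ {∞, 2, 3, 5, 7, 11, 13, 19, 23, 29, 37, 41}.
v=5: a=5^2·(≡2), b=5^1·(≡2) mod 5; (2|5)=-1, (2|5)=-1; (−1)^{2·1·2}·(-1)^1·(-1)^2 = -1.
v=37: a=37^0·(≡33), b=37^2·(≡18) mod 37; (33|37)=+1, (18|37)=-1; (−1)^{0·2·18}·(+1)^2·(-1)^0 = +1.
v=23: a=23^1·(≡6), b=23^2·(≡19) mod 23; (6|23)=+1, (19|23)=-1; (−1)^{1·2·11}·(+1)^2·(-1)^1 = -1.
v=41: a=41^2·(≡36), b=41^0·(≡12) mod 41; (36|41)=+1, (12|41)=-1; (−1)^{2·0·20}·(+1)^0·(-1)^2 = +1.
v=7: a=7^0·(≡4), b=7^1·(≡2) mod 7; (4|7)=+1, (2|7)=+1; (−1)^{0·1·3}·(+1)^1·(+1)^0 = +1.
v=3: a=3^3·(≡2), b=3^4·(≡1) mod 3; (2|3)=-1, (1|3)=+1; (−1)^{3·4·1}·(-1)^4·(+1)^3 = +1.
v=29: a=29^1·(≡20), b=29^1·(≡12) mod 29; (20|29)=+1, (12|29)=-1; (−1)^{1·1·14}·(+1)^1·(-1)^1 = -1.
v=11: a=11^-2·(≡1), b=11^0·(≡2) mod 11; (1|11)=+1, (2|11)=-1; (−1)^{-2·0·5}·(+1)^0·(-1)^-2 = +1.
v=∞: -494247 < 0 and 19285 > 0  ⇒  (a,b)_∞ = +1.
v=13: a=13^1·(≡8), b=13^2·(≡5) mod 13; (8|13)=-1, (5|13)=-1; (−1)^{1·2·6}·(-1)^2·(-1)^1 = -1.
v=2: v_2(a)=-4, v_2(b)=2; units ≡ 1, 5 (mod 8); ε·ε+αω+βω = 0·0+-4·1+2·0 ≡ 0  ⇒  (a,b)_2 = +1.
v=19: a=19^1·(≡11), b=19^1·(≡10) mod 19; (11|19)=+1, (10|19)=-1; (−1)^{1·1·9}·(+1)^1·(-1)^1 = +1.
(-494247, 19285 / ℚ) ramifies at {5, 13, 23, 29}: a division algebra.

[5, 13, 23, 29]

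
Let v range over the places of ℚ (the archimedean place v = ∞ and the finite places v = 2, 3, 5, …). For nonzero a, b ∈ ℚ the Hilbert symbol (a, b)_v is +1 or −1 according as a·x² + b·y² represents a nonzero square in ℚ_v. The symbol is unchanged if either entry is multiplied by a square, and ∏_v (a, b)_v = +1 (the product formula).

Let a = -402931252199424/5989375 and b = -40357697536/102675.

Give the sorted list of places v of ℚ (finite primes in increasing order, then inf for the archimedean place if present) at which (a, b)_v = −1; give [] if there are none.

(a, b) ≡ (-176358, -1938) mod (ℚ^×)²; places V = {2, 3, 5, 7, 13, 17, 19, 37, ∞}.
(a,b)_37: α=-2, u≡26; β=-2, v≡35 (mod 37); (26|37)=+1, (35|37)=-1; sign (−1)^0·+1^-2·-1^-2 = +1.
(a,b)_19: α=3, u≡6; β=3, v≡3 (mod 19); (6|19)=+1, (3|19)=-1; sign (−1)^1·+1^3·-1^3 = +1.
(a,b)_2: α=19, β=11; u≡5, v≡7 (mod 8); ε(u)ε(v)=0·1, αω(v)=19·0, βω(u)=11·1; sum ≡ 1  ⇒  -1.
(a,b)_5: α=-4, u≡2; β=-2, v≡2 (mod 5); (2|5)=-1, (2|5)=-1; sign (−1)^0·-1^-2·-1^-4 = +1.
(a,b)_7: α=-1, u≡3; β=0, v≡2 (mod 7); (3|7)=-1, (2|7)=+1; sign (−1)^0·-1^0·+1^-1 = +1.
(a,b)_3: α=1, u≡2; β=-1, v≡2 (mod 3); (2|3)=-1, (2|3)=-1; sign (−1)^1·-1^-1·-1^1 = -1.
(a,b)_13: α=3, u≡5; β=2, v≡10 (mod 13); (5|13)=-1, (10|13)=+1; sign (−1)^0·-1^2·+1^3 = +1.
(a,b)_∞: sgn(-176358)=−, sgn(-1938)=−, so -1.
(a,b)_17: α=1, u≡16; β=1, v≡11 (mod 17); (16|17)=+1, (11|17)=-1; sign (−1)^0·+1^1·-1^1 = -1.
|Ram(-176358, -1938)| = 4, even; anisotropic at {2, 3, 17, ∞}.

[2, 3, 17, inf]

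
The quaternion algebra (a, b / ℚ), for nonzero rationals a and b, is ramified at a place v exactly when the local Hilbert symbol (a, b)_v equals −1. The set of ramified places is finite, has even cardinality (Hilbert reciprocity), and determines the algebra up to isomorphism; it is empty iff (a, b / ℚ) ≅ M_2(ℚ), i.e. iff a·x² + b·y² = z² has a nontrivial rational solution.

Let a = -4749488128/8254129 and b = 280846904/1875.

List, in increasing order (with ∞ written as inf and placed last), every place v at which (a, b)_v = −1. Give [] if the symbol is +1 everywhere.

[3, 7, 13, 19]

Mod squares: a ≡ -7, b ≡ 1482. Check v ∈ {∞, 2, 3, 5, 7, 11, 13, 17, 19, 29, 37}.
v=11: a=11^2·(≡9), b=11^0·(≡6) mod 11; (9|11)=+1, (6|11)=-1; (−1)^{2·0·5}·(+1)^0·(-1)^2 = +1.
v=3: a=3^0·(≡2), b=3^-1·(≡2) mod 3; (2|3)=-1, (2|3)=-1; (−1)^{0·-1·1}·(-1)^-1·(-1)^0 = -1.
v=29: a=29^0·(≡24), b=29^2·(≡2) mod 29; (24|29)=+1, (2|29)=-1; (−1)^{0·2·14}·(+1)^2·(-1)^0 = +1.
v=19: a=19^0·(≡15), b=19^1·(≡15) mod 19; (15|19)=-1, (15|19)=-1; (−1)^{0·1·9}·(-1)^1·(-1)^0 = -1.
v=∞: -7 < 0 and 1482 > 0  ⇒  (a,b)_∞ = +1.
v=5: a=5^0·(≡3), b=5^-4·(≡3) mod 5; (3|5)=-1, (3|5)=-1; (−1)^{0·-4·2}·(-1)^-4·(-1)^0 = +1.
v=13: a=13^-4·(≡6), b=13^3·(≡1) mod 13; (6|13)=-1, (1|13)=+1; (−1)^{-4·3·6}·(-1)^3·(+1)^-4 = -1.
v=2: v_2(a)=12, v_2(b)=3; units ≡ 1, 5 (mod 8); ε·ε+αω+βω = 0·0+12·1+3·0 ≡ 0  ⇒  (a,b)_2 = +1.
v=37: a=37^2·(≡12), b=37^0·(≡22) mod 37; (12|37)=+1, (22|37)=-1; (−1)^{2·0·18}·(+1)^0·(-1)^2 = +1.
v=17: a=17^-2·(≡7), b=17^0·(≡14) mod 17; (7|17)=-1, (14|17)=-1; (−1)^{-2·0·8}·(-1)^0·(-1)^-2 = +1.
v=7: a=7^1·(≡3), b=7^0·(≡5) mod 7; (3|7)=-1, (5|7)=-1; (−1)^{1·0·3}·(-1)^0·(-1)^1 = -1.
|Ram(-7, 1482)| = 4, even; anisotropic at {3, 7, 13, 19}.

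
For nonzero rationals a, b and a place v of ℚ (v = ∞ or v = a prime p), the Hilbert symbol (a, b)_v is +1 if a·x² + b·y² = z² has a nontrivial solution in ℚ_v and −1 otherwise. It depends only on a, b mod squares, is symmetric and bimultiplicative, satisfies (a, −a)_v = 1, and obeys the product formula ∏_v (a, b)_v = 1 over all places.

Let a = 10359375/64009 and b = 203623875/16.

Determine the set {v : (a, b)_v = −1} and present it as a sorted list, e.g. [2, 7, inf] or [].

Mod squares: a ≡ 663, b ≡ 595. Check v ∈ {∞, 2, 3, 5, 7, 11, 13, 17, 23}.
v=13: a=13^1·(≡4), b=13^2·(≡3) mod 13; (4|13)=+1, (3|13)=+1; (−1)^{1·2·6}·(+1)^2·(+1)^1 = +1.
v=11: a=11^-2·(≡4), b=11^0·(≡3) mod 11; (4|11)=+1, (3|11)=+1; (−1)^{-2·0·5}·(+1)^0·(+1)^-2 = +1.
v=∞: 663 > 0 and 595 > 0  ⇒  (a,b)_∞ = +1.
v=5: a=5^6·(≡2), b=5^3·(≡1) mod 5; (2|5)=-1, (1|5)=+1; (−1)^{6·3·2}·(-1)^3·(+1)^6 = -1.
v=17: a=17^1·(≡11), b=17^1·(≡2) mod 17; (11|17)=-1, (2|17)=+1; (−1)^{1·1·8}·(-1)^1·(+1)^1 = -1.
v=3: a=3^1·(≡2), b=3^4·(≡1) mod 3; (2|3)=-1, (1|3)=+1; (−1)^{1·4·1}·(-1)^4·(+1)^1 = +1.
v=7: a=7^0·(≡5), b=7^1·(≡1) mod 7; (5|7)=-1, (1|7)=+1; (−1)^{0·1·3}·(-1)^1·(+1)^0 = -1.
v=23: a=23^-2·(≡10), b=23^0·(≡10) mod 23; (10|23)=-1, (10|23)=-1; (−1)^{-2·0·11}·(-1)^0·(-1)^-2 = +1.
v=2: v_2(a)=0, v_2(b)=-4; units ≡ 7, 3 (mod 8); ε·ε+αω+βω = 1·1+0·1+-4·0 ≡ 1  ⇒  (a,b)_2 = -1.
(663, 595 / ℚ) ramifies at {2, 5, 7, 17}: a division algebra.

[2, 5, 7, 17]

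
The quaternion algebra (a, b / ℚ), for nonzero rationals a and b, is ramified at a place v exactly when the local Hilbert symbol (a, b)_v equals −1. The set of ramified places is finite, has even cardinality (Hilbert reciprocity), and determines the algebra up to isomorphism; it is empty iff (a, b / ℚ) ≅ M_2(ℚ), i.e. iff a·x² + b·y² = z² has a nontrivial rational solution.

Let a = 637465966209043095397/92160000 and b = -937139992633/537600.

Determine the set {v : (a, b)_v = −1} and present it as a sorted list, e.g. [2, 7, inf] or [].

[13, 19, 31, 37]

Mod squares: a ≡ 37, b ≡ -160797. Check v ∈ {∞, 2, 3, 5, 7, 13, 19, 23, 31, 37}.
v=7: a=7^4·(≡2), b=7^-1·(≡3) mod 7; (2|7)=+1, (3|7)=-1; (−1)^{4·-1·3}·(+1)^-1·(-1)^4 = +1.
v=3: a=3^-2·(≡1), b=3^-1·(≡2) mod 3; (1|3)=+1, (2|3)=-1; (−1)^{-2·-1·1}·(+1)^-1·(-1)^-2 = +1.
v=5: a=5^-4·(≡2), b=5^-2·(≡3) mod 5; (2|5)=-1, (3|5)=-1; (−1)^{-4·-2·2}·(-1)^-2·(-1)^-4 = +1.
v=13: a=13^4·(≡11), b=13^3·(≡7) mod 13; (11|13)=-1, (7|13)=-1; (−1)^{4·3·6}·(-1)^3·(-1)^4 = -1.
v=∞: 37 > 0 and -160797 < 0  ⇒  (a,b)_∞ = +1.
v=37: a=37^3·(≡10), b=37^2·(≡13) mod 37; (10|37)=+1, (13|37)=-1; (−1)^{3·2·18}·(+1)^2·(-1)^3 = -1.
v=31: a=31^2·(≡6), b=31^1·(≡23) mod 31; (6|31)=-1, (23|31)=-1; (−1)^{2·1·15}·(-1)^1·(-1)^2 = -1.
v=2: v_2(a)=-14, v_2(b)=-10; units ≡ 5, 3 (mod 8); ε·ε+αω+βω = 0·1+-14·1+-10·1 ≡ 0  ⇒  (a,b)_2 = +1.
v=23: a=23^2·(≡7), b=23^2·(≡19) mod 23; (7|23)=-1, (19|23)=-1; (−1)^{2·2·11}·(-1)^2·(-1)^2 = +1.
v=19: a=19^2·(≡2), b=19^1·(≡1) mod 19; (2|19)=-1, (1|19)=+1; (−1)^{2·1·9}·(-1)^1·(+1)^2 = -1.
Ram(37, -160797) = {13, 19, 31, 37}; no ℚ_13-point on the conic.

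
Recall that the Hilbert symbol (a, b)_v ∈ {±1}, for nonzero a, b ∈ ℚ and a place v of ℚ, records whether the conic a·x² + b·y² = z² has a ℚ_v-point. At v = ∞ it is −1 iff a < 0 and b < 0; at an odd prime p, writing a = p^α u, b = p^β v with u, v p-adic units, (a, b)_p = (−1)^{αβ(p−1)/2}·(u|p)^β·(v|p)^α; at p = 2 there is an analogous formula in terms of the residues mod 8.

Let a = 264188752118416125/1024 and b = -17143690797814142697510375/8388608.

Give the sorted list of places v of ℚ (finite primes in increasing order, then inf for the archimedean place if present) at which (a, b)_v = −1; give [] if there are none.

[2, 3, 7, 13]

Mod squares: a ≡ 5, b ≡ -30030. Check v ∈ {∞, 2, 3, 5, 7, 11, 13}.
v=13: a=13^2·(≡11), b=13^3·(≡4) mod 13; (11|13)=-1, (4|13)=+1; (−1)^{2·3·6}·(-1)^3·(+1)^2 = -1.
v=5: a=5^3·(≡1), b=5^3·(≡4) mod 5; (1|5)=+1, (4|5)=+1; (−1)^{3·3·2}·(+1)^3·(+1)^3 = +1.
v=2: v_2(a)=-10, v_2(b)=-23; units ≡ 5, 1 (mod 8); ε·ε+αω+βω = 0·0+-10·0+-23·1 ≡ 1  ⇒  (a,b)_2 = -1.
v=11: a=11^2·(≡1), b=11^3·(≡4) mod 11; (1|11)=+1, (4|11)=+1; (−1)^{2·3·5}·(+1)^3·(+1)^2 = +1.
v=7: a=7^4·(≡3), b=7^9·(≡1) mod 7; (3|7)=-1, (1|7)=+1; (−1)^{4·9·3}·(-1)^9·(+1)^4 = -1.
v=3: a=3^16·(≡2), b=3^19·(≡1) mod 3; (2|3)=-1, (1|3)=+1; (−1)^{16·19·1}·(-1)^19·(+1)^16 = -1.
v=∞: 5 > 0 and -30030 < 0  ⇒  (a,b)_∞ = +1.
|Ram(5, -30030)| = 4, even; anisotropic at {2, 3, 7, 13}.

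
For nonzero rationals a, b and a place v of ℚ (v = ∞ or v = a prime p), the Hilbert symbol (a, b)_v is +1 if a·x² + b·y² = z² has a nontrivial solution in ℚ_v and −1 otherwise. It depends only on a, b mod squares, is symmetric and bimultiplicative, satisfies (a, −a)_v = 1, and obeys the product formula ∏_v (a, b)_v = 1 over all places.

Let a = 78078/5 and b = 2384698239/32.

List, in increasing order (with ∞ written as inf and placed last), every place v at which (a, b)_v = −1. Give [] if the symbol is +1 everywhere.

(a, b) ≡ (2310, 462) mod (ℚ^×)²; places V = {2, 3, 5, 7, 11, 13, 17, ∞}.
(a,b)_13: α=2, u≡4; β=0, v≡11 (mod 13); (4|13)=+1, (11|13)=-1; sign (−1)^0·+1^0·-1^2 = +1.
(a,b)_7: α=1, u≡2; β=3, v≡6 (mod 7); (2|7)=+1, (6|7)=-1; sign (−1)^1·+1^3·-1^1 = +1.
(a,b)_∞: sgn(2310)=+, sgn(462)=+, so +1.
(a,b)_11: α=1, u≡5; β=1, v≡1 (mod 11); (5|11)=+1, (1|11)=+1; sign (−1)^1·+1^1·+1^1 = -1.
(a,b)_3: α=1, u≡2; β=7, v≡1 (mod 3); (2|3)=-1, (1|3)=+1; sign (−1)^1·-1^7·+1^1 = +1.
(a,b)_2: α=1, β=-5; u≡3, v≡7 (mod 8); ε(u)ε(v)=1·1, αω(v)=1·0, βω(u)=-5·1; sum ≡ 0  ⇒  +1.
(a,b)_17: α=0, u≡13; β=2, v≡14 (mod 17); (13|17)=+1, (14|17)=-1; sign (−1)^0·+1^2·-1^0 = +1.
(a,b)_5: α=-1, u≡3; β=0, v≡2 (mod 5); (3|5)=-1, (2|5)=-1; sign (−1)^0·-1^0·-1^-1 = -1.
(2310, 462 / ℚ) ramifies at {5, 11}: a division algebra.

[5, 11]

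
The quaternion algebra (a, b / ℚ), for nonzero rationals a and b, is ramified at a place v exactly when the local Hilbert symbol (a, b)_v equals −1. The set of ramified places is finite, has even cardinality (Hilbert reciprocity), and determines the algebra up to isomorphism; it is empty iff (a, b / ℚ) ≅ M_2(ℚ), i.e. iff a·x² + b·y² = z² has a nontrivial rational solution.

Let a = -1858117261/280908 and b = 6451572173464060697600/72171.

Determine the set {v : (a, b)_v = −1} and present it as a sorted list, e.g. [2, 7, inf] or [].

[7, 29]

(a, b) ≡ (-87087, 29029) mod (ℚ^×)²; places V = {2, 3, 5, 7, 11, 13, 17, 23, 29, ∞}.
(a,b)_13: α=1, u≡1; β=3, v≡1 (mod 13); (1|13)=+1, (1|13)=+1; sign (−1)^0·+1^3·+1^1 = +1.
(a,b)_29: α=1, u≡6; β=3, v≡27 (mod 29); (6|29)=+1, (27|29)=-1; sign (−1)^0·+1^3·-1^1 = -1.
(a,b)_17: α=-2, u≡15; β=0, v≡12 (mod 17); (15|17)=+1, (12|17)=-1; sign (−1)^0·+1^0·-1^-2 = +1.
(a,b)_5: α=0, u≡3; β=2, v≡4 (mod 5); (3|5)=-1, (4|5)=+1; sign (−1)^0·-1^2·+1^0 = +1.
(a,b)_7: α=1, u≡5; β=5, v≡5 (mod 7); (5|7)=-1, (5|7)=-1; sign (−1)^1·-1^5·-1^1 = -1.
(a,b)_2: α=-2, β=10; u≡1, v≡5 (mod 8); ε(u)ε(v)=0·0, αω(v)=-2·1, βω(u)=10·0; sum ≡ 0  ⇒  +1.
(a,b)_23: α=2, u≡21; β=4, v≡9 (mod 23); (21|23)=-1, (9|23)=+1; sign (−1)^0·-1^4·+1^2 = +1.
(a,b)_∞: sgn(-87087)=−, sgn(29029)=+, so +1.
(a,b)_11: α=3, u≡1; β=-1, v≡8 (mod 11); (1|11)=+1, (8|11)=-1; sign (−1)^1·+1^-1·-1^3 = +1.
(a,b)_3: α=-5, u≡2; β=-8, v≡1 (mod 3); (2|3)=-1, (1|3)=+1; sign (−1)^0·-1^-8·+1^-5 = +1.
Ram(-87087, 29029) = {7, 29}; no ℚ_7-point on the conic.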